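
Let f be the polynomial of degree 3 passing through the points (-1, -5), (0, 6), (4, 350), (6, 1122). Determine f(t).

f(t) = 5t^3 + 6t + 6

Write f(t) = at^3 + bt^2 + ct + d. Substituting each data point gives a linear system:
  -a + b - c + d = -5
  d = 6
  64a + 16b + 4c + d = 350
  216a + 36b + 6c + d = 1122
Solving the system yields a = 5, b = 0, c = 6, d = 6.
So f(t) = 5t^3 + 6t + 6.
Check: f(6) = 1122. ✓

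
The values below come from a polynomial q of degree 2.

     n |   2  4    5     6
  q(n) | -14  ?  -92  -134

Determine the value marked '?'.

The 3 known points determine the degree-2 polynomial uniquely.
Write q(n) = an^2 + bn + c. Substituting each data point gives a linear system:
  4a + 2b + c = -14
  25a + 5b + c = -92
  36a + 6b + c = -134
Solving the system yields a = -4, b = 2, c = -2.
So q(n) = -4n² + 2n - 2.
Then q(4) = -58.

-58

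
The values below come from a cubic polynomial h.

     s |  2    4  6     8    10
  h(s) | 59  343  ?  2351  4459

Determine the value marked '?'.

The 4 known points determine the degree-3 polynomial uniquely.
Write h(s) = as^3 + bs^2 + cs + d. Substituting each data point gives a linear system:
  8a + 4b + 2c + d = 59
  64a + 16b + 4c + d = 343
  512a + 64b + 8c + d = 2351
  1000a + 100b + 10c + d = 4459
Solving the system yields a = 4, b = 4, c = 6, d = -1.
So h(s) = 4s³ + 4s² + 6s - 1.
Then h(6) = 1043.

1043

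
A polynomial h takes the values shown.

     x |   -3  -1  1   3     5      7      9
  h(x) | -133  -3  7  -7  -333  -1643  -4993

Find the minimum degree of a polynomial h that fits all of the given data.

Forward differences of the values at x = -3, -1, 1, 3, 5, 7, 9:
  h  : -133  -3  7  -7  -333  -1643  -4993
  Δ  : 130  10  -14  -326  -1310  -3350
  Δ^2: -120  -24  -312  -984  -2040
  Δ^3: 96  -288  -672  -1056
  Δ^4: -384  -384  -384
  Δ^5: 0  0
  Δ^6: 0
The fourth differences are constant (-384) and nonzero, while all higher differences vanish, so the minimal degree is 4.

4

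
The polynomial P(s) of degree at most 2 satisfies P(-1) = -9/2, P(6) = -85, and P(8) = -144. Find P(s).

P(s) = -2s^2 - (3/2)s - 4

Using the Lagrange interpolation formula with nodes -1, 6, 8:
  L_0(s) = (s - 6)(s - 8) / 63
  L_1(s) = (s + 1)(s - 8) / -14
  L_2(s) = (s + 1)(s - 6) / 18
Then P(s) = -9/2·L_0(s) - 85·L_1(s) - 144·L_2(s).
Expanding and collecting terms gives P(s) = -2s² - (3/2)s - 4.
Check: P(-1) = -9/2. ✓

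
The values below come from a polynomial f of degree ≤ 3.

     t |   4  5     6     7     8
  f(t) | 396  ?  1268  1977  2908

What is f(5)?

751

The 4 known points determine the degree-3 polynomial uniquely.
Write f(t) = at^3 + bt^2 + ct + d. Substituting each data point gives a linear system:
  64a + 16b + 4c + d = 396
  216a + 36b + 6c + d = 1268
  343a + 49b + 7c + d = 1977
  512a + 64b + 8c + d = 2908
Solving the system yields a = 5, b = 6, c = -4, d = -4.
So f(t) = 5t^3 + 6t^2 - 4t - 4.
Then f(5) = 751.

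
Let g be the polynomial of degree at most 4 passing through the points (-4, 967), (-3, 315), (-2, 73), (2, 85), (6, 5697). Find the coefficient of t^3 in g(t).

Write g(t) = at^4 + bt^3 + ct^2 + dt + e. Substituting each data point gives a linear system:
  256a - 64b + 16c - 4d + e = 967
  81a - 27b + 9c - 3d + e = 315
  16a - 8b + 4c - 2d + e = 73
  16a + 8b + 4c + 2d + e = 85
  1296a + 216b + 36c + 6d + e = 5697
Solving the system yields a = 4, b = 2, c = 3, d = -5, e = 3.
So g(t) = 4t^4 + 2t^3 + 3t^2 - 5t + 3.
The coefficient of t^3 is 2.

2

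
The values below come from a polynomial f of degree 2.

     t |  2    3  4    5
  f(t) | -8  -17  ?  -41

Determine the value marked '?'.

-28

On equispaced nodes a degree-2 polynomial has vanishing third forward difference, so
  - f(2) + 3·f(3) - 3·f(4) + f(5) = 0.
Substituting the known values and solving for f(4):
  -3·f(4) = 84
  f(4) = -28.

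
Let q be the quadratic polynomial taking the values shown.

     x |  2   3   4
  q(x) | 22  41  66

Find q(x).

Write q(x) = ax^2 + bx + c. Substituting each data point gives a linear system:
  4a + 2b + c = 22
  9a + 3b + c = 41
  16a + 4b + c = 66
Solving the system yields a = 3, b = 4, c = 2.
So q(x) = 3x^2 + 4x + 2.
Check: q(3) = 41. ✓

q(x) = 3x^2 + 4x + 2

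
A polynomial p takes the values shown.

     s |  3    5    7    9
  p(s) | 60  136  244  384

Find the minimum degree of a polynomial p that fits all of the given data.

Forward differences of the values at s = 3, 5, 7, 9:
  p  : 60  136  244  384
  Δ  : 76  108  140
  Δ^2: 32  32
  Δ^3: 0
The second differences are constant (32) and nonzero, while all higher differences vanish, so the minimal degree is 2.

2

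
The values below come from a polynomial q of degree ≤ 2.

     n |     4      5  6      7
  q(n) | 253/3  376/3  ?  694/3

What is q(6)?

523/3

On equispaced nodes a degree-2 polynomial has vanishing third forward difference, so
  - q(4) + 3·q(5) - 3·q(6) + q(7) = 0.
Substituting the known values and solving for q(6):
  -3·q(6) = -523
  q(6) = 523/3.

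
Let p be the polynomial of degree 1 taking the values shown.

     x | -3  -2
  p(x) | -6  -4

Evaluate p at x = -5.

-10

Write p(x) = ax + b. Substituting each data point gives a linear system:
  -3a + b = -6
  -2a + b = -4
Solving the system yields a = 2, b = 0.
So p(x) = 2x.
Then p(-5) = -10.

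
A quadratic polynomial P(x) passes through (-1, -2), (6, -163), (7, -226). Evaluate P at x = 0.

5

Using the Lagrange interpolation formula with nodes -1, 6, 7:
  L_0(x) = (x - 6)(x - 7) / 56
  L_1(x) = (x + 1)(x - 7) / -7
  L_2(x) = (x + 1)(x - 6) / 8
Then P(x) = -2·L_0(x) - 163·L_1(x) - 226·L_2(x).
Expanding and collecting terms gives P(x) = -5x^2 + 2x + 5.
Evaluating at x = 0: P(0) = 5.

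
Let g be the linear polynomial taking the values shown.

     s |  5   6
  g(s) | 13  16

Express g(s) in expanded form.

g(s) = 3s - 2

Using the Lagrange interpolation formula with nodes 5, 6:
  L_0(s) = (s - 6) / -1
  L_1(s) = (s - 5) / 1
Then g(s) = 13·L_0(s) + 16·L_1(s).
Expanding and collecting terms gives g(s) = 3s - 2.
Check: g(6) = 16. ✓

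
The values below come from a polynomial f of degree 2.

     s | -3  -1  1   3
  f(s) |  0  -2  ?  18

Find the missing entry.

4

The 3 known points determine the degree-2 polynomial uniquely.
Write f(s) = as^2 + bs + c. Substituting each data point gives a linear system:
  9a - 3b + c = 0
  a - b + c = -2
  9a + 3b + c = 18
Solving the system yields a = 1, b = 3, c = 0.
So f(s) = s² + 3s.
Then f(1) = 4.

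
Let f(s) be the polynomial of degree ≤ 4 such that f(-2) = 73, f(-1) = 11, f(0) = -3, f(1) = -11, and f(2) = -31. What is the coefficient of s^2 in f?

2

Write f(s) = as^4 + bs^3 + cs^2 + ds + e. Substituting each data point gives a linear system:
  16a - 8b + 4c - 2d + e = 73
  a - b + c - d + e = 11
  e = -3
  a + b + c + d + e = -11
  16a + 8b + 4c + 2d + e = -31
Solving the system yields a = 1, b = -5, c = 2, d = -6, e = -3.
So f(s) = s⁴ - 5s³ + 2s² - 6s - 3.
The coefficient of s^2 is 2.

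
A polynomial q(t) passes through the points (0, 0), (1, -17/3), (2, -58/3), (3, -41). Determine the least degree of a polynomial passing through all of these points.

Forward differences of the values at t = 0, 1, 2, 3:
  q  : 0  -17/3  -58/3  -41
  Δ  : -17/3  -41/3  -65/3
  Δ^2: -8  -8
  Δ^3: 0
The second differences are constant (-8) and nonzero, while all higher differences vanish, so the minimal degree is 2.

2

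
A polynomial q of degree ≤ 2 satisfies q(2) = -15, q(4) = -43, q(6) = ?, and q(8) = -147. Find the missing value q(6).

-87

On equispaced nodes a degree-2 polynomial has vanishing third forward difference, so
  - q(2) + 3·q(4) - 3·q(6) + q(8) = 0.
Substituting the known values and solving for q(6):
  -3·q(6) = 261
  q(6) = -87.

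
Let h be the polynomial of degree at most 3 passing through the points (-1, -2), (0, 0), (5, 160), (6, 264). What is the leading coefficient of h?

1

Write h(n) = an^3 + bn^2 + cn + d. Substituting each data point gives a linear system:
  -a + b - c + d = -2
  d = 0
  125a + 25b + 5c + d = 160
  216a + 36b + 6c + d = 264
Solving the system yields a = 1, b = 1, c = 2, d = 0.
So h(n) = n^3 + n^2 + 2n.
The leading coefficient is 1.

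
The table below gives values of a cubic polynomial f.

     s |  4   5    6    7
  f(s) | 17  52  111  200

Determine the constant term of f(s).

-3

Write f(s) = as^3 + bs^2 + cs + d. Substituting each data point gives a linear system:
  64a + 16b + 4c + d = 17
  125a + 25b + 5c + d = 52
  216a + 36b + 6c + d = 111
  343a + 49b + 7c + d = 200
Solving the system yields a = 1, b = -3, c = 1, d = -3.
So f(s) = s³ - 3s² + s - 3.
The constant term is -3.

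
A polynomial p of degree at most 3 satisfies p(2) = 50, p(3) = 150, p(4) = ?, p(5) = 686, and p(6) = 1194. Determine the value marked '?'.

The 4 known points determine the degree-3 polynomial uniquely.
Write p(n) = an^3 + bn^2 + cn + d. Substituting each data point gives a linear system:
  8a + 4b + 2c + d = 50
  27a + 9b + 3c + d = 150
  125a + 25b + 5c + d = 686
  216a + 36b + 6c + d = 1194
Solving the system yields a = 6, b = -4, c = 6, d = 6.
So p(n) = 6n^3 - 4n^2 + 6n + 6.
Then p(4) = 350.

350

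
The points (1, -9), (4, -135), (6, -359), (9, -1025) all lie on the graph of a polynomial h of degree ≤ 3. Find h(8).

Using the Lagrange interpolation formula with nodes 1, 4, 6, 9:
  L_0(u) = (u - 4)(u - 6)(u - 9) / -120
  L_1(u) = (u - 1)(u - 6)(u - 9) / 30
  L_2(u) = (u - 1)(u - 4)(u - 9) / -30
  L_3(u) = (u - 1)(u - 4)(u - 6) / 120
Then h(u) = -9·L_0(u) - 135·L_1(u) - 359·L_2(u) - 1025·L_3(u).
Expanding and collecting terms gives h(u) = -u^3 - 3u^2 - 6u + 1.
Evaluating at u = 8: h(8) = -751.

-751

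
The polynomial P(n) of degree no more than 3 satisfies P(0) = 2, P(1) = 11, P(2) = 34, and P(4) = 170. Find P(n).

P(n) = 2n^3 + n^2 + 6n + 2

Using the Lagrange interpolation formula with nodes 0, 1, 2, 4:
  L_0(n) = (n - 1)(n - 2)(n - 4) / -8
  L_1(n) = n(n - 2)(n - 4) / 3
  L_2(n) = n(n - 1)(n - 4) / -4
  L_3(n) = n(n - 1)(n - 2) / 24
Then P(n) = 2·L_0(n) + 11·L_1(n) + 34·L_2(n) + 170·L_3(n).
Expanding and collecting terms gives P(n) = 2n^3 + n^2 + 6n + 2.
Check: P(1) = 11. ✓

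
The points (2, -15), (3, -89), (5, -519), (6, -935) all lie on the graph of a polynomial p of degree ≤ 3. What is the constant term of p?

Write p(u) = au^3 + bu^2 + cu + d. Substituting each data point gives a linear system:
  8a + 4b + 2c + d = -15
  27a + 9b + 3c + d = -89
  125a + 25b + 5c + d = -519
  216a + 36b + 6c + d = -935
Solving the system yields a = -5, b = 3, c = 6, d = 1.
So p(u) = -5u^3 + 3u^2 + 6u + 1.
The constant term is 1.

1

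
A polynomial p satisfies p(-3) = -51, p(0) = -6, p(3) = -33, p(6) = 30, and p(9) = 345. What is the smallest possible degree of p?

Forward differences of the values at n = -3, 0, 3, 6, 9:
  p  : -51  -6  -33  30  345
  Δ  : 45  -27  63  315
  Δ^2: -72  90  252
  Δ^3: 162  162
  Δ^4: 0
The third differences are constant (162) and nonzero, while all higher differences vanish, so the minimal degree is 3.

3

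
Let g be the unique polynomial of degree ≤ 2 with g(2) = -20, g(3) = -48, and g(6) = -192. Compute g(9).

Using the Lagrange interpolation formula with nodes 2, 3, 6:
  L_0(n) = (n - 3)(n - 6) / 4
  L_1(n) = (n - 2)(n - 6) / -3
  L_2(n) = (n - 2)(n - 3) / 12
Then g(n) = -20·L_0(n) - 48·L_1(n) - 192·L_2(n).
Expanding and collecting terms gives g(n) = -5n^2 - 3n + 6.
Evaluating at n = 9: g(9) = -426.

-426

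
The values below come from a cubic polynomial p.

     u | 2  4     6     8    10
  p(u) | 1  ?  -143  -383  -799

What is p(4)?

The 4 known points determine the degree-3 polynomial uniquely.
Write p(u) = au^3 + bu^2 + cu + d. Substituting each data point gives a linear system:
  8a + 4b + 2c + d = 1
  216a + 36b + 6c + d = -143
  512a + 64b + 8c + d = -383
  1000a + 100b + 10c + d = -799
Solving the system yields a = -1, b = 2, c = 0, d = 1.
So p(u) = -u^3 + 2u^2 + 1.
Then p(4) = -31.

-31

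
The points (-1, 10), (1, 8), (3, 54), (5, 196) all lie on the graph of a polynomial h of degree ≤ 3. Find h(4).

110

Write h(u) = au^3 + bu^2 + cu + d. Substituting each data point gives a linear system:
  -a + b - c + d = 10
  a + b + c + d = 8
  27a + 9b + 3c + d = 54
  125a + 25b + 5c + d = 196
Solving the system yields a = 1, b = 3, c = -2, d = 6.
So h(u) = u³ + 3u² - 2u + 6.
Then h(4) = 110.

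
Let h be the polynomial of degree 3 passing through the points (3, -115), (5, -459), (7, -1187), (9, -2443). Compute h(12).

-5632

Forward differences of the values at x = 3, 5, 7, 9:
  h  : -115  -459  -1187  -2443
  Δ  : -344  -728  -1256
  Δ^2: -384  -528
  Δ^3: -144
The third differences are constant, confirming degree 3.
Interpolating (Newton forward form) and evaluating at x = 12 gives h(12) = -5632.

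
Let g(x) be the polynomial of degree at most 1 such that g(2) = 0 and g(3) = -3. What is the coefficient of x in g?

-3

Write g(x) = ax + b. Substituting each data point gives a linear system:
  2a + b = 0
  3a + b = -3
Solving the system yields a = -3, b = 6.
So g(x) = -3x + 6.
The leading coefficient is -3.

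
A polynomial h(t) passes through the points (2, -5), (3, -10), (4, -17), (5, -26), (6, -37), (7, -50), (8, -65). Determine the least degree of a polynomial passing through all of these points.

2

Forward differences of the values at t = 2, 3, 4, 5, 6, 7, 8:
  h  : -5  -10  -17  -26  -37  -50  -65
  Δ  : -5  -7  -9  -11  -13  -15
  Δ^2: -2  -2  -2  -2  -2
  Δ^3: 0  0  0  0
  Δ^4: 0  0  0
  Δ^5: 0  0
  Δ^6: 0
The second differences are constant (-2) and nonzero, while all higher differences vanish, so the minimal degree is 2.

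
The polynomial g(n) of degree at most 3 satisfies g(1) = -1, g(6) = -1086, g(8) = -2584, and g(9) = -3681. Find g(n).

Write g(n) = an^3 + bn^2 + cn + d. Substituting each data point gives a linear system:
  a + b + c + d = -1
  216a + 36b + 6c + d = -1086
  512a + 64b + 8c + d = -2584
  729a + 81b + 9c + d = -3681
Solving the system yields a = -5, b = -1, c = 5, d = 0.
So g(n) = -5n^3 - n^2 + 5n.
Check: g(9) = -3681. ✓

g(n) = -5n^3 - n^2 + 5n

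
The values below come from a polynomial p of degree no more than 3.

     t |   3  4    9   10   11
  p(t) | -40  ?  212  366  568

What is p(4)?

The 4 known points determine the degree-3 polynomial uniquely.
Write p(t) = at^3 + bt^2 + ct + d. Substituting each data point gives a linear system:
  27a + 9b + 3c + d = -40
  729a + 81b + 9c + d = 212
  1000a + 100b + 10c + d = 366
  1331a + 121b + 11c + d = 568
Solving the system yields a = 1, b = -6, c = -3, d = -4.
So p(t) = t^3 - 6t^2 - 3t - 4.
Then p(4) = -48.

-48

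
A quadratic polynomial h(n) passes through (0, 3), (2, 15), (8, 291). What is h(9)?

Using the Lagrange interpolation formula with nodes 0, 2, 8:
  L_0(n) = (n - 2)(n - 8) / 16
  L_1(n) = n(n - 8) / -12
  L_2(n) = n(n - 2) / 48
Then h(n) = 3·L_0(n) + 15·L_1(n) + 291·L_2(n).
Expanding and collecting terms gives h(n) = 5n² - 4n + 3.
Evaluating at n = 9: h(9) = 372.

372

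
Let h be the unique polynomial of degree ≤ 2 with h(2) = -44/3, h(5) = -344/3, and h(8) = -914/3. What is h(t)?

Write h(t) = at^2 + bt + c. Substituting each data point gives a linear system:
  4a + 2b + c = -44/3
  25a + 5b + c = -344/3
  64a + 8b + c = -914/3
Solving the system yields a = -5, b = 5/3, c = 2.
So h(t) = -5t² + (5/3)t + 2.
Check: h(5) = -344/3. ✓

h(t) = -5t^2 + (5/3)t + 2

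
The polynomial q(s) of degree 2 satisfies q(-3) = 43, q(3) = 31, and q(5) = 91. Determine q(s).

Write q(s) = as^2 + bs + c. Substituting each data point gives a linear system:
  9a - 3b + c = 43
  9a + 3b + c = 31
  25a + 5b + c = 91
Solving the system yields a = 4, b = -2, c = 1.
So q(s) = 4s² - 2s + 1.
Check: q(5) = 91. ✓

q(s) = 4s^2 - 2s + 1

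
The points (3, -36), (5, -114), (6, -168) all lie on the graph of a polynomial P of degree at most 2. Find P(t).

Using the Lagrange interpolation formula with nodes 3, 5, 6:
  L_0(t) = (t - 5)(t - 6) / 6
  L_1(t) = (t - 3)(t - 6) / -2
  L_2(t) = (t - 3)(t - 5) / 3
Then P(t) = -36·L_0(t) - 114·L_1(t) - 168·L_2(t).
Expanding and collecting terms gives P(t) = -5t² + t + 6.
Check: P(5) = -114. ✓

P(t) = -5t^2 + t + 6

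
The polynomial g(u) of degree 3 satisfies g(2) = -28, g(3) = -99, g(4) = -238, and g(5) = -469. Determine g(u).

g(u) = -4u^3 + 2u^2 - 5u + 6

Write g(u) = au^3 + bu^2 + cu + d. Substituting each data point gives a linear system:
  8a + 4b + 2c + d = -28
  27a + 9b + 3c + d = -99
  64a + 16b + 4c + d = -238
  125a + 25b + 5c + d = -469
Solving the system yields a = -4, b = 2, c = -5, d = 6.
So g(u) = -4u^3 + 2u^2 - 5u + 6.
Check: g(4) = -238. ✓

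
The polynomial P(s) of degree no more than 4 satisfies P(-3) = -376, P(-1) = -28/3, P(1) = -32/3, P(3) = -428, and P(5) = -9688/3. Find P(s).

Write P(s) = as^4 + bs^3 + cs^2 + ds + e. Substituting each data point gives a linear system:
  81a - 27b + 9c - 3d + e = -376
  a - b + c - d + e = -28/3
  a + b + c + d + e = -32/3
  81a + 27b + 9c + 3d + e = -428
  625a + 125b + 25c + 5d + e = -9688/3
Solving the system yields a = -5, b = -1, c = 1, d = 1/3, e = -6.
So P(s) = -5s⁴ - s³ + s² + (1/3)s - 6.
Check: P(-3) = -376. ✓

P(s) = -5s^4 - s^3 + s^2 + (1/3)s - 6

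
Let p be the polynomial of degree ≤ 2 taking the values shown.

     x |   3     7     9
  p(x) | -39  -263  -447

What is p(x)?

p(x) = -6x^2 + 4x + 3

Write p(x) = ax^2 + bx + c. Substituting each data point gives a linear system:
  9a + 3b + c = -39
  49a + 7b + c = -263
  81a + 9b + c = -447
Solving the system yields a = -6, b = 4, c = 3.
So p(x) = -6x^2 + 4x + 3.
Check: p(3) = -39. ✓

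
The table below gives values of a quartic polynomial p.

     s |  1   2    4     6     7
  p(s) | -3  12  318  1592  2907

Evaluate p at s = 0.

2

Write p(s) = as^4 + bs^3 + cs^2 + ds + e. Substituting each data point gives a linear system:
  a + b + c + d + e = -3
  16a + 8b + 4c + 2d + e = 12
  256a + 64b + 16c + 4d + e = 318
  1296a + 216b + 36c + 6d + e = 1592
  2401a + 343b + 49c + 7d + e = 2907
Solving the system yields a = 1, b = 2, c = -3, d = -5, e = 2.
So p(s) = s⁴ + 2s³ - 3s² - 5s + 2.
Then p(0) = 2.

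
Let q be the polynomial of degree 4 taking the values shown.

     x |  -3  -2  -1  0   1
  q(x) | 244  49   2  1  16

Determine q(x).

q(x) = 3x^4 + x^3 + 5x^2 + 6x + 1

Write q(x) = ax^4 + bx^3 + cx^2 + dx + e. Substituting each data point gives a linear system:
  81a - 27b + 9c - 3d + e = 244
  16a - 8b + 4c - 2d + e = 49
  a - b + c - d + e = 2
  e = 1
  a + b + c + d + e = 16
Solving the system yields a = 3, b = 1, c = 5, d = 6, e = 1.
So q(x) = 3x^4 + x^3 + 5x^2 + 6x + 1.
Check: q(-1) = 2. ✓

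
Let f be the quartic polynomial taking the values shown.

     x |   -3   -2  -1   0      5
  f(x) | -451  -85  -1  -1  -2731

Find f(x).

f(x) = -5x^4 + 3x^3 + 2x^2 - 6x - 1

Using the Lagrange interpolation formula with nodes -3, -2, -1, 0, 5:
  L_0(x) = (x + 2)(x + 1)x(x - 5) / 48
  L_1(x) = (x + 3)(x + 1)x(x - 5) / -14
  L_2(x) = (x + 3)(x + 2)x(x - 5) / 12
  L_3(x) = (x + 3)(x + 2)(x + 1)(x - 5) / -30
  L_4(x) = (x + 3)(x + 2)(x + 1)x / 1680
Then f(x) = -451·L_0(x) - 85·L_1(x) - 1·L_2(x) - 1·L_3(x) - 2731·L_4(x).
Expanding and collecting terms gives f(x) = -5x^4 + 3x^3 + 2x^2 - 6x - 1.
Check: f(-2) = -85. ✓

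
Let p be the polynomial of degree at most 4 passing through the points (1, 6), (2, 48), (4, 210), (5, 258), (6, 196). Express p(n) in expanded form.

p(n) = -n^4 + 6n^3 + 6n^2 - 3n - 2

Using the Lagrange interpolation formula with nodes 1, 2, 4, 5, 6:
  L_0(n) = (n - 2)(n - 4)(n - 5)(n - 6) / 60
  L_1(n) = (n - 1)(n - 4)(n - 5)(n - 6) / -24
  L_2(n) = (n - 1)(n - 2)(n - 5)(n - 6) / 12
  L_3(n) = (n - 1)(n - 2)(n - 4)(n - 6) / -12
  L_4(n) = (n - 1)(n - 2)(n - 4)(n - 5) / 40
Then p(n) = 6·L_0(n) + 48·L_1(n) + 210·L_2(n) + 258·L_3(n) + 196·L_4(n).
Expanding and collecting terms gives p(n) = -n⁴ + 6n³ + 6n² - 3n - 2.
Check: p(5) = 258. ✓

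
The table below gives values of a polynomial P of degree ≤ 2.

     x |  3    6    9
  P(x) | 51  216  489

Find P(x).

P(x) = 6x^2 + x - 6

Write P(x) = ax^2 + bx + c. Substituting each data point gives a linear system:
  9a + 3b + c = 51
  36a + 6b + c = 216
  81a + 9b + c = 489
Solving the system yields a = 6, b = 1, c = -6.
So P(x) = 6x² + x - 6.
Check: P(6) = 216. ✓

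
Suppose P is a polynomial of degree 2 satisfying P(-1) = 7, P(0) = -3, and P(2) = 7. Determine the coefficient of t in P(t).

-5

Write P(t) = at^2 + bt + c. Substituting each data point gives a linear system:
  a - b + c = 7
  c = -3
  4a + 2b + c = 7
Solving the system yields a = 5, b = -5, c = -3.
So P(t) = 5t² - 5t - 3.
The coefficient of t is -5.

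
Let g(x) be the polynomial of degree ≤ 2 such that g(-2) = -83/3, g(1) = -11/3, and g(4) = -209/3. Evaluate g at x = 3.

-113/3

Forward differences of the values at x = -2, 1, 4:
  g  : -83/3  -11/3  -209/3
  Δ  : 24  -66
  Δ^2: -90
The second differences are constant, confirming degree 2.
Interpolating (Newton forward form) and evaluating at x = 3 gives g(3) = -113/3.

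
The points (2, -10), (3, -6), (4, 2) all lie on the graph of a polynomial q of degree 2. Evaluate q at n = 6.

Write q(n) = an^2 + bn + c. Substituting each data point gives a linear system:
  4a + 2b + c = -10
  9a + 3b + c = -6
  16a + 4b + c = 2
Solving the system yields a = 2, b = -6, c = -6.
So q(n) = 2n² - 6n - 6.
Then q(6) = 30.

30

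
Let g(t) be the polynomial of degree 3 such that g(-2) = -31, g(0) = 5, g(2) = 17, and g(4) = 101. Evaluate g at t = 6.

Write g(t) = at^3 + bt^2 + ct + d. Substituting each data point gives a linear system:
  -8a + 4b - 2c + d = -31
  d = 5
  8a + 4b + 2c + d = 17
  64a + 16b + 4c + d = 101
Solving the system yields a = 2, b = -3, c = 4, d = 5.
So g(t) = 2t^3 - 3t^2 + 4t + 5.
Then g(6) = 353.

353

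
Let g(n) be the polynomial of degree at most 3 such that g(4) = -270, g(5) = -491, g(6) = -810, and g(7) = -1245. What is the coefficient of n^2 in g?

Write g(n) = an^3 + bn^2 + cn + d. Substituting each data point gives a linear system:
  64a + 16b + 4c + d = -270
  125a + 25b + 5c + d = -491
  216a + 36b + 6c + d = -810
  343a + 49b + 7c + d = -1245
Solving the system yields a = -3, b = -4, c = -2, d = -6.
So g(n) = -3n^3 - 4n^2 - 2n - 6.
The coefficient of n^2 is -4.

-4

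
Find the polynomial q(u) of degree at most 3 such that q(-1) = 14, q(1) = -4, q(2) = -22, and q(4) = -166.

q(u) = -3u^3 + 3u^2 - 6u + 2

Write q(u) = au^3 + bu^2 + cu + d. Substituting each data point gives a linear system:
  -a + b - c + d = 14
  a + b + c + d = -4
  8a + 4b + 2c + d = -22
  64a + 16b + 4c + d = -166
Solving the system yields a = -3, b = 3, c = -6, d = 2.
So q(u) = -3u^3 + 3u^2 - 6u + 2.
Check: q(2) = -22. ✓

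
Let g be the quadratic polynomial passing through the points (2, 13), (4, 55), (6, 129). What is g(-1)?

10

Using the Lagrange interpolation formula with nodes 2, 4, 6:
  L_0(x) = (x - 4)(x - 6) / 8
  L_1(x) = (x - 2)(x - 6) / -4
  L_2(x) = (x - 2)(x - 4) / 8
Then g(x) = 13·L_0(x) + 55·L_1(x) + 129·L_2(x).
Expanding and collecting terms gives g(x) = 4x^2 - 3x + 3.
Evaluating at x = -1: g(-1) = 10.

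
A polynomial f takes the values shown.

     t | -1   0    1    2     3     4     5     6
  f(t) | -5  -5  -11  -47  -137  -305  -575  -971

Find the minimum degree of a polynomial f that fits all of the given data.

3

Forward differences of the values at t = -1, 0, 1, 2, 3, 4, 5, 6:
  f  : -5  -5  -11  -47  -137  -305  -575  -971
  Δ  : 0  -6  -36  -90  -168  -270  -396
  Δ^2: -6  -30  -54  -78  -102  -126
  Δ^3: -24  -24  -24  -24  -24
  Δ^4: 0  0  0  0
  Δ^5: 0  0  0
  Δ^6: 0  0
  Δ^7: 0
The third differences are constant (-24) and nonzero, while all higher differences vanish, so the minimal degree is 3.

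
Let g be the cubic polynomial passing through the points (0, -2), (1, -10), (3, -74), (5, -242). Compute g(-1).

-2

Using the Lagrange interpolation formula with nodes 0, 1, 3, 5:
  L_0(u) = (u - 1)(u - 3)(u - 5) / -15
  L_1(u) = u(u - 3)(u - 5) / 8
  L_2(u) = u(u - 1)(u - 5) / -12
  L_3(u) = u(u - 1)(u - 3) / 40
Then g(u) = -2·L_0(u) - 10·L_1(u) - 74·L_2(u) - 242·L_3(u).
Expanding and collecting terms gives g(u) = -u³ - 4u² - 3u - 2.
Evaluating at u = -1: g(-1) = -2.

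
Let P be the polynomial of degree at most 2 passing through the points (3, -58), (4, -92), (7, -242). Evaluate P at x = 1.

-14

Write P(x) = ax^2 + bx + c. Substituting each data point gives a linear system:
  9a + 3b + c = -58
  16a + 4b + c = -92
  49a + 7b + c = -242
Solving the system yields a = -4, b = -6, c = -4.
So P(x) = -4x^2 - 6x - 4.
Then P(1) = -14.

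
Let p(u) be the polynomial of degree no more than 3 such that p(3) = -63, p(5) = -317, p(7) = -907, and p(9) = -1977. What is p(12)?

-4797

Using the Lagrange interpolation formula with nodes 3, 5, 7, 9:
  L_0(u) = (u - 5)(u - 7)(u - 9) / -48
  L_1(u) = (u - 3)(u - 7)(u - 9) / 16
  L_2(u) = (u - 3)(u - 5)(u - 9) / -16
  L_3(u) = (u - 3)(u - 5)(u - 7) / 48
Then p(u) = -63·L_0(u) - 317·L_1(u) - 907·L_2(u) - 1977·L_3(u).
Expanding and collecting terms gives p(u) = -3u^3 + 3u^2 - 4u + 3.
Evaluating at u = 12: p(12) = -4797.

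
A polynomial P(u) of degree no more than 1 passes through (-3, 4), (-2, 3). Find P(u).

Write P(u) = au + b. Substituting each data point gives a linear system:
  -3a + b = 4
  -2a + b = 3
Solving the system yields a = -1, b = 1.
So P(u) = -u + 1.
Check: P(-3) = 4. ✓

P(u) = -u + 1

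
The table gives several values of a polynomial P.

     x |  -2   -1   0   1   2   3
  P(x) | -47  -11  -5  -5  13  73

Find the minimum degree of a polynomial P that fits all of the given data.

Forward differences of the values at x = -2, -1, 0, 1, 2, 3:
  P  : -47  -11  -5  -5  13  73
  Δ  : 36  6  0  18  60
  Δ^2: -30  -6  18  42
  Δ^3: 24  24  24
  Δ^4: 0  0
  Δ^5: 0
The third differences are constant (24) and nonzero, while all higher differences vanish, so the minimal degree is 3.

3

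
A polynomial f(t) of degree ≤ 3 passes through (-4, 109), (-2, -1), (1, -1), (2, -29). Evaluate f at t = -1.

-5

Using the Lagrange interpolation formula with nodes -4, -2, 1, 2:
  L_0(t) = (t + 2)(t - 1)(t - 2) / -60
  L_1(t) = (t + 4)(t - 1)(t - 2) / 24
  L_2(t) = (t + 4)(t + 2)(t - 2) / -15
  L_3(t) = (t + 4)(t + 2)(t - 1) / 24
Then f(t) = 109·L_0(t) - 1·L_1(t) - 1·L_2(t) - 29·L_3(t).
Expanding and collecting terms gives f(t) = -3t³ - 4t² + 5t + 1.
Evaluating at t = -1: f(-1) = -5.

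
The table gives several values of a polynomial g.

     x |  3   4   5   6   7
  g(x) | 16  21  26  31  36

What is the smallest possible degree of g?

1

Forward differences of the values at x = 3, 4, 5, 6, 7:
  g  : 16  21  26  31  36
  Δ  : 5  5  5  5
  Δ^2: 0  0  0
  Δ^3: 0  0
  Δ^4: 0
The first differences are constant (5) and nonzero, while all higher differences vanish, so the minimal degree is 1.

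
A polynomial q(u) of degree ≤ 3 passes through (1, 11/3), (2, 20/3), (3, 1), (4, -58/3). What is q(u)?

Using the Lagrange interpolation formula with nodes 1, 2, 3, 4:
  L_0(u) = (u - 2)(u - 3)(u - 4) / -6
  L_1(u) = (u - 1)(u - 3)(u - 4) / 2
  L_2(u) = (u - 1)(u - 2)(u - 4) / -2
  L_3(u) = (u - 1)(u - 2)(u - 3) / 6
Then q(u) = 11/3·L_0(u) + 20/3·L_1(u) + 1·L_2(u) - 58/3·L_3(u).
Expanding and collecting terms gives q(u) = -u³ + (5/3)u² + 5u - 2.
Check: q(2) = 20/3. ✓

q(u) = -u^3 + (5/3)u^2 + 5u - 2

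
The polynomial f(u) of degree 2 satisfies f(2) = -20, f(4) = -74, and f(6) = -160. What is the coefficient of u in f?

-3

Write f(u) = au^2 + bu + c. Substituting each data point gives a linear system:
  4a + 2b + c = -20
  16a + 4b + c = -74
  36a + 6b + c = -160
Solving the system yields a = -4, b = -3, c = 2.
So f(u) = -4u² - 3u + 2.
The coefficient of u is -3.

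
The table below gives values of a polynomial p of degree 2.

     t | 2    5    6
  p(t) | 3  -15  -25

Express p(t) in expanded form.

Write p(t) = at^2 + bt + c. Substituting each data point gives a linear system:
  4a + 2b + c = 3
  25a + 5b + c = -15
  36a + 6b + c = -25
Solving the system yields a = -1, b = 1, c = 5.
So p(t) = -t^2 + t + 5.
Check: p(2) = 3. ✓

p(t) = -t^2 + t + 5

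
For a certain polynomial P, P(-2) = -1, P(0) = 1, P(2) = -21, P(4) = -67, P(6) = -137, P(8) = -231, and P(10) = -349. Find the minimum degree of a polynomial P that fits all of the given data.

2

Forward differences of the values at x = -2, 0, 2, 4, 6, 8, 10:
  P  : -1  1  -21  -67  -137  -231  -349
  Δ  : 2  -22  -46  -70  -94  -118
  Δ^2: -24  -24  -24  -24  -24
  Δ^3: 0  0  0  0
  Δ^4: 0  0  0
  Δ^5: 0  0
  Δ^6: 0
The second differences are constant (-24) and nonzero, while all higher differences vanish, so the minimal degree is 2.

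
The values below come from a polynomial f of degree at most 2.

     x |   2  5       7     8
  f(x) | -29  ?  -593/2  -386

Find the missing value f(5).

The 3 known points determine the degree-2 polynomial uniquely.
Write f(x) = ax^2 + bx + c. Substituting each data point gives a linear system:
  4a + 2b + c = -29
  49a + 7b + c = -593/2
  64a + 8b + c = -386
Solving the system yields a = -6, b = 1/2, c = -6.
So f(x) = -6x^2 + (1/2)x - 6.
Then f(5) = -307/2.

-307/2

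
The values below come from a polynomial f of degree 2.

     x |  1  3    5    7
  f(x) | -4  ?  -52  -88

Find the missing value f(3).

On equispaced nodes a degree-2 polynomial has vanishing third forward difference, so
  - f(1) + 3·f(3) - 3·f(5) + f(7) = 0.
Substituting the known values and solving for f(3):
  3·f(3) = -72
  f(3) = -24.

-24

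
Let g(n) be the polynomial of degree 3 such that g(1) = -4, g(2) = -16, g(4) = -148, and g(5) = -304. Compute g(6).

Using the Lagrange interpolation formula with nodes 1, 2, 4, 5:
  L_0(n) = (n - 2)(n - 4)(n - 5) / -12
  L_1(n) = (n - 1)(n - 4)(n - 5) / 6
  L_2(n) = (n - 1)(n - 2)(n - 5) / -6
  L_3(n) = (n - 1)(n - 2)(n - 4) / 12
Then g(n) = -4·L_0(n) - 16·L_1(n) - 148·L_2(n) - 304·L_3(n).
Expanding and collecting terms gives g(n) = -3n^3 + 3n^2 - 4.
Evaluating at n = 6: g(6) = -544.

-544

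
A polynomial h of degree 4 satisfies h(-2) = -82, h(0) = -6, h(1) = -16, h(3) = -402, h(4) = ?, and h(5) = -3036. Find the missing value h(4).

The 5 known points determine the degree-4 polynomial uniquely.
Write h(n) = an^4 + bn^3 + cn^2 + dn + e. Substituting each data point gives a linear system:
  16a - 8b + 4c - 2d + e = -82
  e = -6
  a + b + c + d + e = -16
  81a + 27b + 9c + 3d + e = -402
  625a + 125b + 25c + 5d + e = -3036
Solving the system yields a = -5, b = 1, c = 0, d = -6, e = -6.
So h(n) = -5n^4 + n^3 - 6n - 6.
Then h(4) = -1246.

-1246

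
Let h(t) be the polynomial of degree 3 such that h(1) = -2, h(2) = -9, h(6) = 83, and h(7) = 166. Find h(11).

918

Write h(t) = at^3 + bt^2 + ct + d. Substituting each data point gives a linear system:
  a + b + c + d = -2
  8a + 4b + 2c + d = -9
  216a + 36b + 6c + d = 83
  343a + 49b + 7c + d = 166
Solving the system yields a = 1, b = -3, c = -5, d = 5.
So h(t) = t^3 - 3t^2 - 5t + 5.
Then h(11) = 918.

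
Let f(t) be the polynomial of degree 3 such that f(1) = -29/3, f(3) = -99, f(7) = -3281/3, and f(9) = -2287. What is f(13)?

-20357/3

Using the Lagrange interpolation formula with nodes 1, 3, 7, 9:
  L_0(t) = (t - 3)(t - 7)(t - 9) / -96
  L_1(t) = (t - 1)(t - 7)(t - 9) / 48
  L_2(t) = (t - 1)(t - 3)(t - 9) / -48
  L_3(t) = (t - 1)(t - 3)(t - 7) / 96
Then f(t) = -29/3·L_0(t) - 99·L_1(t) - 3281/3·L_2(t) - 2287·L_3(t).
Expanding and collecting terms gives f(t) = -3t³ - t² - (5/3)t - 4.
Evaluating at t = 13: f(13) = -20357/3.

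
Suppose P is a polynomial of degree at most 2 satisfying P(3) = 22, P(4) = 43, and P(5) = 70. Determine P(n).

Write P(n) = an^2 + bn + c. Substituting each data point gives a linear system:
  9a + 3b + c = 22
  16a + 4b + c = 43
  25a + 5b + c = 70
Solving the system yields a = 3, b = 0, c = -5.
So P(n) = 3n^2 - 5.
Check: P(3) = 22. ✓

P(n) = 3n^2 - 5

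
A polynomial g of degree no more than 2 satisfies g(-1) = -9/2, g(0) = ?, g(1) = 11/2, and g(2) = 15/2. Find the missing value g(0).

The 3 known points determine the degree-2 polynomial uniquely.
Write g(t) = at^2 + bt + c. Substituting each data point gives a linear system:
  a - b + c = -9/2
  a + b + c = 11/2
  4a + 2b + c = 15/2
Solving the system yields a = -1, b = 5, c = 3/2.
So g(t) = -t^2 + 5t + 3/2.
Then g(0) = 3/2.

3/2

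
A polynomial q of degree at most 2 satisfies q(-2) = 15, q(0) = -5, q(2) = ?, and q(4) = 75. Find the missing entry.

The 3 known points determine the degree-2 polynomial uniquely.
Write q(x) = ax^2 + bx + c. Substituting each data point gives a linear system:
  4a - 2b + c = 15
  c = -5
  16a + 4b + c = 75
Solving the system yields a = 5, b = 0, c = -5.
So q(x) = 5x² - 5.
Then q(2) = 15.

15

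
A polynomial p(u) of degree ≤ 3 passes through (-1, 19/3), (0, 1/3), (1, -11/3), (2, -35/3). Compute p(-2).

61/3

Using the Lagrange interpolation formula with nodes -1, 0, 1, 2:
  L_0(u) = u(u - 1)(u - 2) / -6
  L_1(u) = (u + 1)(u - 1)(u - 2) / 2
  L_2(u) = (u + 1)u(u - 2) / -2
  L_3(u) = (u + 1)u(u - 1) / 6
Then p(u) = 19/3·L_0(u) + 1/3·L_1(u) - 11/3·L_2(u) - 35/3·L_3(u).
Expanding and collecting terms gives p(u) = -u³ + u² - 4u + 1/3.
Evaluating at u = -2: p(-2) = 61/3.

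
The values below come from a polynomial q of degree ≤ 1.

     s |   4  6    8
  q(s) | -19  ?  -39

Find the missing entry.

-29

On equispaced nodes a degree-1 polynomial has vanishing second forward difference, so
  q(4) - 2·q(6) + q(8) = 0.
Substituting the known values and solving for q(6):
  -2·q(6) = 58
  q(6) = -29.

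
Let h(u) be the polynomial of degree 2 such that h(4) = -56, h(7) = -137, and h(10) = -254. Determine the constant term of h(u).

Write h(u) = au^2 + bu + c. Substituting each data point gives a linear system:
  16a + 4b + c = -56
  49a + 7b + c = -137
  100a + 10b + c = -254
Solving the system yields a = -2, b = -5, c = -4.
So h(u) = -2u^2 - 5u - 4.
The constant term is -4.

-4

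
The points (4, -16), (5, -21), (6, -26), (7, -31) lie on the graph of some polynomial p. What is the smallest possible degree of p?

1

Forward differences of the values at u = 4, 5, 6, 7:
  p  : -16  -21  -26  -31
  Δ  : -5  -5  -5
  Δ^2: 0  0
  Δ^3: 0
The first differences are constant (-5) and nonzero, while all higher differences vanish, so the minimal degree is 1.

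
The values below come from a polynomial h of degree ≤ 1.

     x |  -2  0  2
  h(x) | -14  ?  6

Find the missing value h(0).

-4

The 2 known points determine the degree-1 polynomial uniquely.
Write h(x) = ax + b. Substituting each data point gives a linear system:
  -2a + b = -14
  2a + b = 6
Solving the system yields a = 5, b = -4.
So h(x) = 5x - 4.
Then h(0) = -4.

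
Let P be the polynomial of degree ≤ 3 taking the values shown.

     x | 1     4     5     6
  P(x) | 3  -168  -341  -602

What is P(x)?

Using the Lagrange interpolation formula with nodes 1, 4, 5, 6:
  L_0(x) = (x - 4)(x - 5)(x - 6) / -60
  L_1(x) = (x - 1)(x - 5)(x - 6) / 6
  L_2(x) = (x - 1)(x - 4)(x - 6) / -4
  L_3(x) = (x - 1)(x - 4)(x - 5) / 10
Then P(x) = 3·L_0(x) - 168·L_1(x) - 341·L_2(x) - 602·L_3(x).
Expanding and collecting terms gives P(x) = -3x^3 + x^2 + x + 4.
Check: P(6) = -602. ✓

P(x) = -3x^3 + x^2 + x + 4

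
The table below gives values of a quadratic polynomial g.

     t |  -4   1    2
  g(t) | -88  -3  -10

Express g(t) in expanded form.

Write g(t) = at^2 + bt + c. Substituting each data point gives a linear system:
  16a - 4b + c = -88
  a + b + c = -3
  4a + 2b + c = -10
Solving the system yields a = -4, b = 5, c = -4.
So g(t) = -4t^2 + 5t - 4.
Check: g(2) = -10. ✓

g(t) = -4t^2 + 5t - 4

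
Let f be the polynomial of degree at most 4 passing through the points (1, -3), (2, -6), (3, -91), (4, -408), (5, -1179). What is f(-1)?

Write f(n) = an^4 + bn^3 + cn^2 + dn + e. Substituting each data point gives a linear system:
  a + b + c + d + e = -3
  16a + 8b + 4c + 2d + e = -6
  81a + 27b + 9c + 3d + e = -91
  256a + 64b + 16c + 4d + e = -408
  625a + 125b + 25c + 5d + e = -1179
Solving the system yields a = -3, b = 5, c = 4, d = -5, e = -4.
So f(n) = -3n⁴ + 5n³ + 4n² - 5n - 4.
Then f(-1) = -3.

-3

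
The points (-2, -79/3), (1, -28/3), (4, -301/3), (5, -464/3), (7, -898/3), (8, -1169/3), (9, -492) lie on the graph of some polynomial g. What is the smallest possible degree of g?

Divided differences on the nodes -2, 1, 4, 5, 7, 8, 9:
  order 0: -79/3  -28/3  -301/3  -464/3  -898/3  -1169/3  -492
  order 1: 17/3  -91/3  -163/3  -217/3  -271/3  -307/3
  order 2: -6  -6  -6  -6  -6
  order 3: 0  0  0  0
  order 4: 0  0  0
  order 5: 0  0
  order 6: 0
The order-2 divided differences are all -6 (nonzero) and every higher order vanishes, so the data lies on a polynomial of degree exactly 2.

2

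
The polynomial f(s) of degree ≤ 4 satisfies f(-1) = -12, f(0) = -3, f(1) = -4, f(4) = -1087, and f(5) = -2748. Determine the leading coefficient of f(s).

-5

Write f(s) = as^4 + bs^3 + cs^2 + ds + e. Substituting each data point gives a linear system:
  a - b + c - d + e = -12
  e = -3
  a + b + c + d + e = -4
  256a + 64b + 16c + 4d + e = -1087
  625a + 125b + 25c + 5d + e = -2748
Solving the system yields a = -5, b = 3, c = 0, d = 1, e = -3.
So f(s) = -5s^4 + 3s^3 + s - 3.
The leading coefficient is -5.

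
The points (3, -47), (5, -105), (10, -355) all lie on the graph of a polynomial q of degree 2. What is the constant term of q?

Write q(u) = au^2 + bu + c. Substituting each data point gives a linear system:
  9a + 3b + c = -47
  25a + 5b + c = -105
  100a + 10b + c = -355
Solving the system yields a = -3, b = -5, c = -5.
So q(u) = -3u² - 5u - 5.
The constant term is -5.

-5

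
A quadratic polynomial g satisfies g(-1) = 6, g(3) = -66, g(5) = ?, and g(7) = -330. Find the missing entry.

-174

The 3 known points determine the degree-2 polynomial uniquely.
Write g(s) = as^2 + bs + c. Substituting each data point gives a linear system:
  a - b + c = 6
  9a + 3b + c = -66
  49a + 7b + c = -330
Solving the system yields a = -6, b = -6, c = 6.
So g(s) = -6s^2 - 6s + 6.
Then g(5) = -174.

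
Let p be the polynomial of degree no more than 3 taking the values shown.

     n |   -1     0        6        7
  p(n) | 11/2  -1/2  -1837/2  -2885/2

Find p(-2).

67/2

Using the Lagrange interpolation formula with nodes -1, 0, 6, 7:
  L_0(n) = n(n - 6)(n - 7) / -56
  L_1(n) = (n + 1)(n - 6)(n - 7) / 42
  L_2(n) = (n + 1)n(n - 7) / -42
  L_3(n) = (n + 1)n(n - 6) / 56
Then p(n) = 11/2·L_0(n) - 1/2·L_1(n) - 1837/2·L_2(n) - 2885/2·L_3(n).
Expanding and collecting terms gives p(n) = -4n³ - n² - 3n - 1/2.
Evaluating at n = -2: p(-2) = 67/2.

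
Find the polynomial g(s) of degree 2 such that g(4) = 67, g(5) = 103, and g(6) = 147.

g(s) = 4s^2 + 3

Write g(s) = as^2 + bs + c. Substituting each data point gives a linear system:
  16a + 4b + c = 67
  25a + 5b + c = 103
  36a + 6b + c = 147
Solving the system yields a = 4, b = 0, c = 3.
So g(s) = 4s^2 + 3.
Check: g(6) = 147. ✓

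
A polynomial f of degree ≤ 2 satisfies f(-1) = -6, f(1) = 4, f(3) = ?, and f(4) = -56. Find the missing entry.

The 3 known points determine the degree-2 polynomial uniquely.
Write f(s) = as^2 + bs + c. Substituting each data point gives a linear system:
  a - b + c = -6
  a + b + c = 4
  16a + 4b + c = -56
Solving the system yields a = -5, b = 5, c = 4.
So f(s) = -5s² + 5s + 4.
Then f(3) = -26.

-26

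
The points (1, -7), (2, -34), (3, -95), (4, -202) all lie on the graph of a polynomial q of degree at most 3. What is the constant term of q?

-2

Write q(x) = ax^3 + bx^2 + cx + d. Substituting each data point gives a linear system:
  a + b + c + d = -7
  8a + 4b + 2c + d = -34
  27a + 9b + 3c + d = -95
  64a + 16b + 4c + d = -202
Solving the system yields a = -2, b = -5, c = 2, d = -2.
So q(x) = -2x^3 - 5x^2 + 2x - 2.
The constant term is -2.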